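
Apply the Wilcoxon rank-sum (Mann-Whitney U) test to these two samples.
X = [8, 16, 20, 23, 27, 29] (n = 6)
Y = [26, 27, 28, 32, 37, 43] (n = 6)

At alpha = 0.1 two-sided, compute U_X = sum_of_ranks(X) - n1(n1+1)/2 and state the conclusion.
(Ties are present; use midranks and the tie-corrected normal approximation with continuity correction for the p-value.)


Step 1: Combine and sort all 12 observations; assign midranks.
sorted (value, group): (8,X), (16,X), (20,X), (23,X), (26,Y), (27,X), (27,Y), (28,Y), (29,X), (32,Y), (37,Y), (43,Y)
ranks: 8->1, 16->2, 20->3, 23->4, 26->5, 27->6.5, 27->6.5, 28->8, 29->9, 32->10, 37->11, 43->12
Step 2: Rank sum for X: R1 = 1 + 2 + 3 + 4 + 6.5 + 9 = 25.5.
Step 3: U_X = R1 - n1(n1+1)/2 = 25.5 - 6*7/2 = 25.5 - 21 = 4.5.
       U_Y = n1*n2 - U_X = 36 - 4.5 = 31.5.
Step 4: Ties are present, so use the tie-corrected normal approximation (with continuity correction) for the p-value.
Step 5: p-value = 0.037041; compare to alpha = 0.1. reject H0.

U_X = 4.5, p = 0.037041, reject H0 at alpha = 0.1.


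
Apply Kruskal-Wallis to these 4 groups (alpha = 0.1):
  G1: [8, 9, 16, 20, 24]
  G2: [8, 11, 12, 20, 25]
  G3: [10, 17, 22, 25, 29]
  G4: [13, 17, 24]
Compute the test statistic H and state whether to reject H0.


Step 1: Combine all N = 18 observations and assign midranks.
sorted (value, group, rank): (8,G1,1.5), (8,G2,1.5), (9,G1,3), (10,G3,4), (11,G2,5), (12,G2,6), (13,G4,7), (16,G1,8), (17,G3,9.5), (17,G4,9.5), (20,G1,11.5), (20,G2,11.5), (22,G3,13), (24,G1,14.5), (24,G4,14.5), (25,G2,16.5), (25,G3,16.5), (29,G3,18)
Step 2: Sum ranks within each group.
R_1 = 38.5 (n_1 = 5)
R_2 = 40.5 (n_2 = 5)
R_3 = 61 (n_3 = 5)
R_4 = 31 (n_4 = 3)
Step 3: H = 12/(N(N+1)) * sum(R_i^2/n_i) - 3(N+1)
     = 12/(18*19) * (38.5^2/5 + 40.5^2/5 + 61^2/5 + 31^2/3) - 3*19
     = 0.035088 * 1689.03 - 57
     = 2.264327.
Step 4: Ties present; correction factor C = 1 - 30/(18^3 - 18) = 0.994840. Corrected H = 2.264327 / 0.994840 = 2.276072.
Step 5: Under H0, H ~ chi^2(3); p-value = 0.517120.
Step 6: alpha = 0.1. fail to reject H0.

H = 2.2761, df = 3, p = 0.517120, fail to reject H0.


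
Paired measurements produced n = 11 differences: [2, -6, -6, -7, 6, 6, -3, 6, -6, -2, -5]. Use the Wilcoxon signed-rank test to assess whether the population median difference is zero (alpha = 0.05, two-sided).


Step 1: Drop any zero differences (none here) and take |d_i|.
|d| = [2, 6, 6, 7, 6, 6, 3, 6, 6, 2, 5]
Step 2: Midrank |d_i| (ties get averaged ranks).
ranks: |2|->1.5, |6|->7.5, |6|->7.5, |7|->11, |6|->7.5, |6|->7.5, |3|->3, |6|->7.5, |6|->7.5, |2|->1.5, |5|->4
Step 3: Attach original signs; sum ranks with positive sign and with negative sign.
W+ = 1.5 + 7.5 + 7.5 + 7.5 = 24
W- = 7.5 + 7.5 + 11 + 3 + 7.5 + 1.5 + 4 = 42
(Check: W+ + W- = 66 should equal n(n+1)/2 = 66.)
Step 4: Test statistic W = min(W+, W-) = 24.
Step 5: Ties in |d|, so use the tie-corrected normal approximation.
        E[W] = n(n+1)/4 = 11*12/4 = 33.
        Tie groups: |d|=2 (t=2), |d|=6 (t=6); sum(t^3 - t) = 216.
        Var[W] = n(n+1)(2n+1)/24 - sum(t^3-t)/48 = 3036/24 - 216/48 = 122.
        z = (W - E[W]) / sqrt(Var[W]) = (24 - 33) / 11.0454 = -0.8148.
        Two-sided p = 2*Phi(z) = 0.415174.
Step 6: alpha = 0.05. fail to reject H0.

W+ = 24, W- = 42, W = min = 24, p = 0.415174, fail to reject H0.


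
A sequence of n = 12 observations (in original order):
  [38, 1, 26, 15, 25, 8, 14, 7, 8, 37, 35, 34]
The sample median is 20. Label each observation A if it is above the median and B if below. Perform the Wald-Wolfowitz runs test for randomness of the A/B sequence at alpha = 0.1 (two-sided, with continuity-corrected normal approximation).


Step 1: Compute median = 20; label A = above, B = below.
Labels in order: ABABABBBBAAA  (n_A = 6, n_B = 6)
Step 2: Count runs R = 7.
Step 3: Under H0 (random ordering), E[R] = 2*n_A*n_B/(n_A+n_B) + 1 = 2*6*6/12 + 1 = 7.0000.
        Var[R] = 2*n_A*n_B*(2*n_A*n_B - n_A - n_B) / ((n_A+n_B)^2 * (n_A+n_B-1)) = 4320/1584 = 2.7273.
        SD[R] = 1.6514.
Step 4: R = E[R], so z = 0 with no continuity correction.
Step 5: Two-sided p-value via normal approximation = 2*(1 - Phi(|z|)) = 1.000000.
Step 6: alpha = 0.1. fail to reject H0.

R = 7, z = 0.0000, p = 1.000000, fail to reject H0.


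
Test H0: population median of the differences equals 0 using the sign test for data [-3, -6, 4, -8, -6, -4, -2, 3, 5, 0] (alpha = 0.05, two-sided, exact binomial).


Step 1: Discard zero differences. Original n = 10; n_eff = number of nonzero differences = 9.
Nonzero differences (with sign): -3, -6, +4, -8, -6, -4, -2, +3, +5
Step 2: Count signs: positive = 3, negative = 6.
Step 3: Under H0: P(positive) = 0.5, so the number of positives S ~ Bin(9, 0.5).
Step 4: Two-sided exact p-value = sum of Bin(9,0.5) probabilities at or below the observed probability = 0.507812.
Step 5: alpha = 0.05. fail to reject H0.

n_eff = 9, pos = 3, neg = 6, p = 0.507812, fail to reject H0.


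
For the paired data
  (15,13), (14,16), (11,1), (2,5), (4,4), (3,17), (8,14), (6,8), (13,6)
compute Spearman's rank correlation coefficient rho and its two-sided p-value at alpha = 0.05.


Step 1: Rank x and y separately (midranks; no ties here).
rank(x): 15->9, 14->8, 11->6, 2->1, 4->3, 3->2, 8->5, 6->4, 13->7
rank(y): 13->6, 16->8, 1->1, 5->3, 4->2, 17->9, 14->7, 8->5, 6->4
Step 2: d_i = R_x(i) - R_y(i); compute d_i^2.
  (9-6)^2=9, (8-8)^2=0, (6-1)^2=25, (1-3)^2=4, (3-2)^2=1, (2-9)^2=49, (5-7)^2=4, (4-5)^2=1, (7-4)^2=9
sum(d^2) = 102.
Step 3: rho = 1 - 6*102 / (9*(9^2 - 1)) = 1 - 612/720 = 0.150000.
Step 4: Under H0, t = rho * sqrt((n-2)/(1-rho^2)) = 0.4014 ~ t(7).
Step 5: Two-sided p-value from the t-distribution with 7 df = 0.700094.
Step 6: alpha = 0.05. fail to reject H0.

rho = 0.1500, p = 0.700094, fail to reject H0 at alpha = 0.05.


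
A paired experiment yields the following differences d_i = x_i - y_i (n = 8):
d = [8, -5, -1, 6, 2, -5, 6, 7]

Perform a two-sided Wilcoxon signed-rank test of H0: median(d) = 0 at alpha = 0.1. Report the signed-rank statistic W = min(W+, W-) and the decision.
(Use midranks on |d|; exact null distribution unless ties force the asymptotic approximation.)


Step 1: Drop any zero differences (none here) and take |d_i|.
|d| = [8, 5, 1, 6, 2, 5, 6, 7]
Step 2: Midrank |d_i| (ties get averaged ranks).
ranks: |8|->8, |5|->3.5, |1|->1, |6|->5.5, |2|->2, |5|->3.5, |6|->5.5, |7|->7
Step 3: Attach original signs; sum ranks with positive sign and with negative sign.
W+ = 8 + 5.5 + 2 + 5.5 + 7 = 28
W- = 3.5 + 1 + 3.5 = 8
(Check: W+ + W- = 36 should equal n(n+1)/2 = 36.)
Step 4: Test statistic W = min(W+, W-) = 8.
Step 5: Ties in |d|, so use the tie-corrected normal approximation.
        E[W] = n(n+1)/4 = 8*9/4 = 18.
        Tie groups: |d|=5 (t=2), |d|=6 (t=2); sum(t^3 - t) = 12.
        Var[W] = n(n+1)(2n+1)/24 - sum(t^3-t)/48 = 1224/24 - 12/48 = 50.75.
        z = (W - E[W]) / sqrt(Var[W]) = (8 - 18) / 7.1239 = -1.4037.
        Two-sided p = 2*Phi(z) = 0.160401.
Step 6: alpha = 0.1. fail to reject H0.

W+ = 28, W- = 8, W = min = 8, p = 0.160401, fail to reject H0.


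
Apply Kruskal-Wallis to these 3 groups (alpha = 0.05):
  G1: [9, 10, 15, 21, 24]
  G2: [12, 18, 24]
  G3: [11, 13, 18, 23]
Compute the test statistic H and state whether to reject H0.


Step 1: Combine all N = 12 observations and assign midranks.
sorted (value, group, rank): (9,G1,1), (10,G1,2), (11,G3,3), (12,G2,4), (13,G3,5), (15,G1,6), (18,G2,7.5), (18,G3,7.5), (21,G1,9), (23,G3,10), (24,G1,11.5), (24,G2,11.5)
Step 2: Sum ranks within each group.
R_1 = 29.5 (n_1 = 5)
R_2 = 23 (n_2 = 3)
R_3 = 25.5 (n_3 = 4)
Step 3: H = 12/(N(N+1)) * sum(R_i^2/n_i) - 3(N+1)
     = 12/(12*13) * (29.5^2/5 + 23^2/3 + 25.5^2/4) - 3*13
     = 0.076923 * 512.946 - 39
     = 0.457372.
Step 4: Ties present; correction factor C = 1 - 12/(12^3 - 12) = 0.993007. Corrected H = 0.457372 / 0.993007 = 0.460593.
Step 5: Under H0, H ~ chi^2(2); p-value = 0.794298.
Step 6: alpha = 0.05. fail to reject H0.

H = 0.4606, df = 2, p = 0.794298, fail to reject H0.


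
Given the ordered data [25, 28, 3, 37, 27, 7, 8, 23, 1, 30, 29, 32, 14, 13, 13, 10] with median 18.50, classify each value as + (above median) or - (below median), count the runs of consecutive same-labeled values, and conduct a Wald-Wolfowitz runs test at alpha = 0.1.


Step 1: Compute median = 18.50; label A = above, B = below.
Labels in order: AABAABBABAAABBBB  (n_A = 8, n_B = 8)
Step 2: Count runs R = 8.
Step 3: Under H0 (random ordering), E[R] = 2*n_A*n_B/(n_A+n_B) + 1 = 2*8*8/16 + 1 = 9.0000.
        Var[R] = 2*n_A*n_B*(2*n_A*n_B - n_A - n_B) / ((n_A+n_B)^2 * (n_A+n_B-1)) = 14336/3840 = 3.7333.
        SD[R] = 1.9322.
Step 4: Continuity-corrected z = (R + 0.5 - E[R]) / SD[R] = (8 + 0.5 - 9.0000) / 1.9322 = -0.2588.
Step 5: Two-sided p-value via normal approximation = 2*(1 - Phi(|z|)) = 0.795809.
Step 6: alpha = 0.1. fail to reject H0.

R = 8, z = -0.2588, p = 0.795809, fail to reject H0.


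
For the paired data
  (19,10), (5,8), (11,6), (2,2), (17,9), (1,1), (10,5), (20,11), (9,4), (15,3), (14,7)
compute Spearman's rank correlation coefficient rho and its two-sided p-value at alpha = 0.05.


Step 1: Rank x and y separately (midranks; no ties here).
rank(x): 19->10, 5->3, 11->6, 2->2, 17->9, 1->1, 10->5, 20->11, 9->4, 15->8, 14->7
rank(y): 10->10, 8->8, 6->6, 2->2, 9->9, 1->1, 5->5, 11->11, 4->4, 3->3, 7->7
Step 2: d_i = R_x(i) - R_y(i); compute d_i^2.
  (10-10)^2=0, (3-8)^2=25, (6-6)^2=0, (2-2)^2=0, (9-9)^2=0, (1-1)^2=0, (5-5)^2=0, (11-11)^2=0, (4-4)^2=0, (8-3)^2=25, (7-7)^2=0
sum(d^2) = 50.
Step 3: rho = 1 - 6*50 / (11*(11^2 - 1)) = 1 - 300/1320 = 0.772727.
Step 4: Under H0, t = rho * sqrt((n-2)/(1-rho^2)) = 3.6522 ~ t(9).
Step 5: Two-sided p-value from the t-distribution with 9 df = 0.005299.
Step 6: alpha = 0.05. reject H0.

rho = 0.7727, p = 0.005299, reject H0 at alpha = 0.05.


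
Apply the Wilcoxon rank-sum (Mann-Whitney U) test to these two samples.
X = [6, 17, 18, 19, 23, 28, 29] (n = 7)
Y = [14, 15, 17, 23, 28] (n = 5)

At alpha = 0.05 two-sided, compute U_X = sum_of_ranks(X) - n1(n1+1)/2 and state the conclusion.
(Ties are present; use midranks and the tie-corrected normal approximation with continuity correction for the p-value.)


Step 1: Combine and sort all 12 observations; assign midranks.
sorted (value, group): (6,X), (14,Y), (15,Y), (17,X), (17,Y), (18,X), (19,X), (23,X), (23,Y), (28,X), (28,Y), (29,X)
ranks: 6->1, 14->2, 15->3, 17->4.5, 17->4.5, 18->6, 19->7, 23->8.5, 23->8.5, 28->10.5, 28->10.5, 29->12
Step 2: Rank sum for X: R1 = 1 + 4.5 + 6 + 7 + 8.5 + 10.5 + 12 = 49.5.
Step 3: U_X = R1 - n1(n1+1)/2 = 49.5 - 7*8/2 = 49.5 - 28 = 21.5.
       U_Y = n1*n2 - U_X = 35 - 21.5 = 13.5.
Step 4: Ties are present, so use the tie-corrected normal approximation (with continuity correction) for the p-value.
Step 5: p-value = 0.567726; compare to alpha = 0.05. fail to reject H0.

U_X = 21.5, p = 0.567726, fail to reject H0 at alpha = 0.05.


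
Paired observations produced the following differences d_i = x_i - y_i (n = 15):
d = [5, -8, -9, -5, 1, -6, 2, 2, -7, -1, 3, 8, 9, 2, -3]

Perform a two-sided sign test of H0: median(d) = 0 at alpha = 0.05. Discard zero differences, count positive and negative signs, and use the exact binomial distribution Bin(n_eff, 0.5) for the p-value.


Step 1: Discard zero differences. Original n = 15; n_eff = number of nonzero differences = 15.
Nonzero differences (with sign): +5, -8, -9, -5, +1, -6, +2, +2, -7, -1, +3, +8, +9, +2, -3
Step 2: Count signs: positive = 8, negative = 7.
Step 3: Under H0: P(positive) = 0.5, so the number of positives S ~ Bin(15, 0.5).
Step 4: Two-sided exact p-value = sum of Bin(15,0.5) probabilities at or below the observed probability = 1.000000.
Step 5: alpha = 0.05. fail to reject H0.

n_eff = 15, pos = 8, neg = 7, p = 1.000000, fail to reject H0.


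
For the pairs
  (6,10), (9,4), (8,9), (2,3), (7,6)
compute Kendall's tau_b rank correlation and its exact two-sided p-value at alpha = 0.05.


Step 1: Enumerate the 10 unordered pairs (i,j) with i<j and classify each by sign(x_j-x_i) * sign(y_j-y_i).
  (1,2):dx=+3,dy=-6->D; (1,3):dx=+2,dy=-1->D; (1,4):dx=-4,dy=-7->C; (1,5):dx=+1,dy=-4->D
  (2,3):dx=-1,dy=+5->D; (2,4):dx=-7,dy=-1->C; (2,5):dx=-2,dy=+2->D; (3,4):dx=-6,dy=-6->C
  (3,5):dx=-1,dy=-3->C; (4,5):dx=+5,dy=+3->C
Step 2: C = 5, D = 5, total pairs = 10.
Step 3: tau = (C - D)/(n(n-1)/2) = (5 - 5)/10 = 0.000000.
Step 4: Exact two-sided p-value (enumerate n! = 120 permutations of y under H0): p = 1.000000.
Step 5: alpha = 0.05. fail to reject H0.

tau_b = 0.0000 (C=5, D=5), p = 1.000000, fail to reject H0.


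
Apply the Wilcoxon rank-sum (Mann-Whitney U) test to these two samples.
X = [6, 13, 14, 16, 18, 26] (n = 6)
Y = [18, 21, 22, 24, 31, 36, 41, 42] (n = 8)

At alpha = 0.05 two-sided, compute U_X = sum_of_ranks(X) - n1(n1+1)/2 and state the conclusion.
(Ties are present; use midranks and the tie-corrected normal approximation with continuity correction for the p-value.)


Step 1: Combine and sort all 14 observations; assign midranks.
sorted (value, group): (6,X), (13,X), (14,X), (16,X), (18,X), (18,Y), (21,Y), (22,Y), (24,Y), (26,X), (31,Y), (36,Y), (41,Y), (42,Y)
ranks: 6->1, 13->2, 14->3, 16->4, 18->5.5, 18->5.5, 21->7, 22->8, 24->9, 26->10, 31->11, 36->12, 41->13, 42->14
Step 2: Rank sum for X: R1 = 1 + 2 + 3 + 4 + 5.5 + 10 = 25.5.
Step 3: U_X = R1 - n1(n1+1)/2 = 25.5 - 6*7/2 = 25.5 - 21 = 4.5.
       U_Y = n1*n2 - U_X = 48 - 4.5 = 43.5.
Step 4: Ties are present, so use the tie-corrected normal approximation (with continuity correction) for the p-value.
Step 5: p-value = 0.014065; compare to alpha = 0.05. reject H0.

U_X = 4.5, p = 0.014065, reject H0 at alpha = 0.05.


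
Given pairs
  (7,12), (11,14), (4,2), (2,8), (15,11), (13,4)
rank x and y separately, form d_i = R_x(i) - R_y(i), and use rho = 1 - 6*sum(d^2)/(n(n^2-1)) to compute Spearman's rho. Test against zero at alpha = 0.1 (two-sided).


Step 1: Rank x and y separately (midranks; no ties here).
rank(x): 7->3, 11->4, 4->2, 2->1, 15->6, 13->5
rank(y): 12->5, 14->6, 2->1, 8->3, 11->4, 4->2
Step 2: d_i = R_x(i) - R_y(i); compute d_i^2.
  (3-5)^2=4, (4-6)^2=4, (2-1)^2=1, (1-3)^2=4, (6-4)^2=4, (5-2)^2=9
sum(d^2) = 26.
Step 3: rho = 1 - 6*26 / (6*(6^2 - 1)) = 1 - 156/210 = 0.257143.
Step 4: Under H0, t = rho * sqrt((n-2)/(1-rho^2)) = 0.5322 ~ t(4).
Step 5: Two-sided p-value from the t-distribution with 4 df = 0.622787.
Step 6: alpha = 0.1. fail to reject H0.

rho = 0.2571, p = 0.622787, fail to reject H0 at alpha = 0.1.


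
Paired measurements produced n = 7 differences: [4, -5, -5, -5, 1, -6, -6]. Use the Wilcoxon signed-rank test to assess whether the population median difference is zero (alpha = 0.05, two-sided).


Step 1: Drop any zero differences (none here) and take |d_i|.
|d| = [4, 5, 5, 5, 1, 6, 6]
Step 2: Midrank |d_i| (ties get averaged ranks).
ranks: |4|->2, |5|->4, |5|->4, |5|->4, |1|->1, |6|->6.5, |6|->6.5
Step 3: Attach original signs; sum ranks with positive sign and with negative sign.
W+ = 2 + 1 = 3
W- = 4 + 4 + 4 + 6.5 + 6.5 = 25
(Check: W+ + W- = 28 should equal n(n+1)/2 = 28.)
Step 4: Test statistic W = min(W+, W-) = 3.
Step 5: Ties in |d|, so use the tie-corrected normal approximation.
        E[W] = n(n+1)/4 = 7*8/4 = 14.
        Tie groups: |d|=5 (t=3), |d|=6 (t=2); sum(t^3 - t) = 30.
        Var[W] = n(n+1)(2n+1)/24 - sum(t^3-t)/48 = 840/24 - 30/48 = 34.375.
        z = (W - E[W]) / sqrt(Var[W]) = (3 - 14) / 5.8630 = -1.8762.
        Two-sided p = 2*Phi(z) = 0.060632.
Step 6: alpha = 0.05. fail to reject H0.

W+ = 3, W- = 25, W = min = 3, p = 0.060632, fail to reject H0.


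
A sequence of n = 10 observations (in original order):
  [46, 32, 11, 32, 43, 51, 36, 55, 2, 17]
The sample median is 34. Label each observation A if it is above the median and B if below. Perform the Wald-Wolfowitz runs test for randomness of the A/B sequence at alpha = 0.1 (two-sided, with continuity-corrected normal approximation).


Step 1: Compute median = 34; label A = above, B = below.
Labels in order: ABBBAAAABB  (n_A = 5, n_B = 5)
Step 2: Count runs R = 4.
Step 3: Under H0 (random ordering), E[R] = 2*n_A*n_B/(n_A+n_B) + 1 = 2*5*5/10 + 1 = 6.0000.
        Var[R] = 2*n_A*n_B*(2*n_A*n_B - n_A - n_B) / ((n_A+n_B)^2 * (n_A+n_B-1)) = 2000/900 = 2.2222.
        SD[R] = 1.4907.
Step 4: Continuity-corrected z = (R + 0.5 - E[R]) / SD[R] = (4 + 0.5 - 6.0000) / 1.4907 = -1.0062.
Step 5: Two-sided p-value via normal approximation = 2*(1 - Phi(|z|)) = 0.314305.
Step 6: alpha = 0.1. fail to reject H0.

R = 4, z = -1.0062, p = 0.314305, fail to reject H0.


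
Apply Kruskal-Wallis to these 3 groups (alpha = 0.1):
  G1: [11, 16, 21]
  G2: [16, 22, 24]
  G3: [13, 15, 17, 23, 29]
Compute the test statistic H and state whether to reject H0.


Step 1: Combine all N = 11 observations and assign midranks.
sorted (value, group, rank): (11,G1,1), (13,G3,2), (15,G3,3), (16,G1,4.5), (16,G2,4.5), (17,G3,6), (21,G1,7), (22,G2,8), (23,G3,9), (24,G2,10), (29,G3,11)
Step 2: Sum ranks within each group.
R_1 = 12.5 (n_1 = 3)
R_2 = 22.5 (n_2 = 3)
R_3 = 31 (n_3 = 5)
Step 3: H = 12/(N(N+1)) * sum(R_i^2/n_i) - 3(N+1)
     = 12/(11*12) * (12.5^2/3 + 22.5^2/3 + 31^2/5) - 3*12
     = 0.090909 * 413.033 - 36
     = 1.548485.
Step 4: Ties present; correction factor C = 1 - 6/(11^3 - 11) = 0.995455. Corrected H = 1.548485 / 0.995455 = 1.555556.
Step 5: Under H0, H ~ chi^2(2); p-value = 0.459426.
Step 6: alpha = 0.1. fail to reject H0.

H = 1.5556, df = 2, p = 0.459426, fail to reject H0.


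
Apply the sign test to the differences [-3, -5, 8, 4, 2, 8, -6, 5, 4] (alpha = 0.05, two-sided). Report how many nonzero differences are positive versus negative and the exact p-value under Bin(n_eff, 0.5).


Step 1: Discard zero differences. Original n = 9; n_eff = number of nonzero differences = 9.
Nonzero differences (with sign): -3, -5, +8, +4, +2, +8, -6, +5, +4
Step 2: Count signs: positive = 6, negative = 3.
Step 3: Under H0: P(positive) = 0.5, so the number of positives S ~ Bin(9, 0.5).
Step 4: Two-sided exact p-value = sum of Bin(9,0.5) probabilities at or below the observed probability = 0.507812.
Step 5: alpha = 0.05. fail to reject H0.

n_eff = 9, pos = 6, neg = 3, p = 0.507812, fail to reject H0.


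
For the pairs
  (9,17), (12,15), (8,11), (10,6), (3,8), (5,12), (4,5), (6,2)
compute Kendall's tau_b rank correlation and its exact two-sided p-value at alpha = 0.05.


Step 1: Enumerate the 28 unordered pairs (i,j) with i<j and classify each by sign(x_j-x_i) * sign(y_j-y_i).
  (1,2):dx=+3,dy=-2->D; (1,3):dx=-1,dy=-6->C; (1,4):dx=+1,dy=-11->D; (1,5):dx=-6,dy=-9->C
  (1,6):dx=-4,dy=-5->C; (1,7):dx=-5,dy=-12->C; (1,8):dx=-3,dy=-15->C; (2,3):dx=-4,dy=-4->C
  (2,4):dx=-2,dy=-9->C; (2,5):dx=-9,dy=-7->C; (2,6):dx=-7,dy=-3->C; (2,7):dx=-8,dy=-10->C
  (2,8):dx=-6,dy=-13->C; (3,4):dx=+2,dy=-5->D; (3,5):dx=-5,dy=-3->C; (3,6):dx=-3,dy=+1->D
  (3,7):dx=-4,dy=-6->C; (3,8):dx=-2,dy=-9->C; (4,5):dx=-7,dy=+2->D; (4,6):dx=-5,dy=+6->D
  (4,7):dx=-6,dy=-1->C; (4,8):dx=-4,dy=-4->C; (5,6):dx=+2,dy=+4->C; (5,7):dx=+1,dy=-3->D
  (5,8):dx=+3,dy=-6->D; (6,7):dx=-1,dy=-7->C; (6,8):dx=+1,dy=-10->D; (7,8):dx=+2,dy=-3->D
Step 2: C = 18, D = 10, total pairs = 28.
Step 3: tau = (C - D)/(n(n-1)/2) = (18 - 10)/28 = 0.285714.
Step 4: Exact two-sided p-value (enumerate n! = 40320 permutations of y under H0): p = 0.398760.
Step 5: alpha = 0.05. fail to reject H0.

tau_b = 0.2857 (C=18, D=10), p = 0.398760, fail to reject H0.


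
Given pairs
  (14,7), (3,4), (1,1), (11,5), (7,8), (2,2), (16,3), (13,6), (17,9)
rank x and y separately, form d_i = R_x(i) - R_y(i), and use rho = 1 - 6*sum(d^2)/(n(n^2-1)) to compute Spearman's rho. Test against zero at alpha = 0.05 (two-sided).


Step 1: Rank x and y separately (midranks; no ties here).
rank(x): 14->7, 3->3, 1->1, 11->5, 7->4, 2->2, 16->8, 13->6, 17->9
rank(y): 7->7, 4->4, 1->1, 5->5, 8->8, 2->2, 3->3, 6->6, 9->9
Step 2: d_i = R_x(i) - R_y(i); compute d_i^2.
  (7-7)^2=0, (3-4)^2=1, (1-1)^2=0, (5-5)^2=0, (4-8)^2=16, (2-2)^2=0, (8-3)^2=25, (6-6)^2=0, (9-9)^2=0
sum(d^2) = 42.
Step 3: rho = 1 - 6*42 / (9*(9^2 - 1)) = 1 - 252/720 = 0.650000.
Step 4: Under H0, t = rho * sqrt((n-2)/(1-rho^2)) = 2.2630 ~ t(7).
Step 5: Two-sided p-value from the t-distribution with 7 df = 0.058073.
Step 6: alpha = 0.05. fail to reject H0.

rho = 0.6500, p = 0.058073, fail to reject H0 at alpha = 0.05.


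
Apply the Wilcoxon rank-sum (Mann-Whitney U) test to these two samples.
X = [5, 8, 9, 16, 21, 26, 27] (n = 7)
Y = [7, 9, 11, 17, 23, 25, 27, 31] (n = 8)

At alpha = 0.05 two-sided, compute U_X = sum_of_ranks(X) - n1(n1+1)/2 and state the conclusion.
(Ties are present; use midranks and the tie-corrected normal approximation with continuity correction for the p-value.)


Step 1: Combine and sort all 15 observations; assign midranks.
sorted (value, group): (5,X), (7,Y), (8,X), (9,X), (9,Y), (11,Y), (16,X), (17,Y), (21,X), (23,Y), (25,Y), (26,X), (27,X), (27,Y), (31,Y)
ranks: 5->1, 7->2, 8->3, 9->4.5, 9->4.5, 11->6, 16->7, 17->8, 21->9, 23->10, 25->11, 26->12, 27->13.5, 27->13.5, 31->15
Step 2: Rank sum for X: R1 = 1 + 3 + 4.5 + 7 + 9 + 12 + 13.5 = 50.
Step 3: U_X = R1 - n1(n1+1)/2 = 50 - 7*8/2 = 50 - 28 = 22.
       U_Y = n1*n2 - U_X = 56 - 22 = 34.
Step 4: Ties are present, so use the tie-corrected normal approximation (with continuity correction) for the p-value.
Step 5: p-value = 0.523707; compare to alpha = 0.05. fail to reject H0.

U_X = 22, p = 0.523707, fail to reject H0 at alpha = 0.05.


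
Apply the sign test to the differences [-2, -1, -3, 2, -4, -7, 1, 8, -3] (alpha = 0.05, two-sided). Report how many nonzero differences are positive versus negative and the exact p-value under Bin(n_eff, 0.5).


Step 1: Discard zero differences. Original n = 9; n_eff = number of nonzero differences = 9.
Nonzero differences (with sign): -2, -1, -3, +2, -4, -7, +1, +8, -3
Step 2: Count signs: positive = 3, negative = 6.
Step 3: Under H0: P(positive) = 0.5, so the number of positives S ~ Bin(9, 0.5).
Step 4: Two-sided exact p-value = sum of Bin(9,0.5) probabilities at or below the observed probability = 0.507812.
Step 5: alpha = 0.05. fail to reject H0.

n_eff = 9, pos = 3, neg = 6, p = 0.507812, fail to reject H0.


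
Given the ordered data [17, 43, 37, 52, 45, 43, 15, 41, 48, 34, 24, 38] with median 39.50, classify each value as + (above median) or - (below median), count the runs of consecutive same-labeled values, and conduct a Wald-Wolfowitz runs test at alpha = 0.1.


Step 1: Compute median = 39.50; label A = above, B = below.
Labels in order: BABAAABAABBB  (n_A = 6, n_B = 6)
Step 2: Count runs R = 7.
Step 3: Under H0 (random ordering), E[R] = 2*n_A*n_B/(n_A+n_B) + 1 = 2*6*6/12 + 1 = 7.0000.
        Var[R] = 2*n_A*n_B*(2*n_A*n_B - n_A - n_B) / ((n_A+n_B)^2 * (n_A+n_B-1)) = 4320/1584 = 2.7273.
        SD[R] = 1.6514.
Step 4: R = E[R], so z = 0 with no continuity correction.
Step 5: Two-sided p-value via normal approximation = 2*(1 - Phi(|z|)) = 1.000000.
Step 6: alpha = 0.1. fail to reject H0.

R = 7, z = 0.0000, p = 1.000000, fail to reject H0.


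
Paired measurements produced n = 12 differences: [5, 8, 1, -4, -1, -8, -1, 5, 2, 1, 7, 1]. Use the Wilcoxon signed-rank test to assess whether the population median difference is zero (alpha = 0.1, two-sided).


Step 1: Drop any zero differences (none here) and take |d_i|.
|d| = [5, 8, 1, 4, 1, 8, 1, 5, 2, 1, 7, 1]
Step 2: Midrank |d_i| (ties get averaged ranks).
ranks: |5|->8.5, |8|->11.5, |1|->3, |4|->7, |1|->3, |8|->11.5, |1|->3, |5|->8.5, |2|->6, |1|->3, |7|->10, |1|->3
Step 3: Attach original signs; sum ranks with positive sign and with negative sign.
W+ = 8.5 + 11.5 + 3 + 8.5 + 6 + 3 + 10 + 3 = 53.5
W- = 7 + 3 + 11.5 + 3 = 24.5
(Check: W+ + W- = 78 should equal n(n+1)/2 = 78.)
Step 4: Test statistic W = min(W+, W-) = 24.5.
Step 5: Ties in |d|, so use the tie-corrected normal approximation.
        E[W] = n(n+1)/4 = 12*13/4 = 39.
        Tie groups: |d|=1 (t=5), |d|=5 (t=2), |d|=8 (t=2); sum(t^3 - t) = 132.
        Var[W] = n(n+1)(2n+1)/24 - sum(t^3-t)/48 = 3900/24 - 132/48 = 159.75.
        z = (W - E[W]) / sqrt(Var[W]) = (24.5 - 39) / 12.6392 = -1.1472.
        Two-sided p = 2*Phi(z) = 0.251290.
Step 6: alpha = 0.1. fail to reject H0.

W+ = 53.5, W- = 24.5, W = min = 24.5, p = 0.251290, fail to reject H0.


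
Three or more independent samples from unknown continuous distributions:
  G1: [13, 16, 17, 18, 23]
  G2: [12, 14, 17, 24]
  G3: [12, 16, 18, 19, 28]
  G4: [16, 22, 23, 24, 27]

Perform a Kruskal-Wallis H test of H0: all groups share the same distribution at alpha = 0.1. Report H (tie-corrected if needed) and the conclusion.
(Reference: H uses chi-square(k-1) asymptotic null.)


Step 1: Combine all N = 19 observations and assign midranks.
sorted (value, group, rank): (12,G2,1.5), (12,G3,1.5), (13,G1,3), (14,G2,4), (16,G1,6), (16,G3,6), (16,G4,6), (17,G1,8.5), (17,G2,8.5), (18,G1,10.5), (18,G3,10.5), (19,G3,12), (22,G4,13), (23,G1,14.5), (23,G4,14.5), (24,G2,16.5), (24,G4,16.5), (27,G4,18), (28,G3,19)
Step 2: Sum ranks within each group.
R_1 = 42.5 (n_1 = 5)
R_2 = 30.5 (n_2 = 4)
R_3 = 49 (n_3 = 5)
R_4 = 68 (n_4 = 5)
Step 3: H = 12/(N(N+1)) * sum(R_i^2/n_i) - 3(N+1)
     = 12/(19*20) * (42.5^2/5 + 30.5^2/4 + 49^2/5 + 68^2/5) - 3*20
     = 0.031579 * 1998.81 - 60
     = 3.120395.
Step 4: Ties present; correction factor C = 1 - 54/(19^3 - 19) = 0.992105. Corrected H = 3.120395 / 0.992105 = 3.145225.
Step 5: Under H0, H ~ chi^2(3); p-value = 0.369772.
Step 6: alpha = 0.1. fail to reject H0.

H = 3.1452, df = 3, p = 0.369772, fail to reject H0.


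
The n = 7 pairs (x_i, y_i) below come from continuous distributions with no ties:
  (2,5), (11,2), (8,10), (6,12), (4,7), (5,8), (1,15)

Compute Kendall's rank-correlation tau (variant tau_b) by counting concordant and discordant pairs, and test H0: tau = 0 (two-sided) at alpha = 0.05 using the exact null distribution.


Step 1: Enumerate the 21 unordered pairs (i,j) with i<j and classify each by sign(x_j-x_i) * sign(y_j-y_i).
  (1,2):dx=+9,dy=-3->D; (1,3):dx=+6,dy=+5->C; (1,4):dx=+4,dy=+7->C; (1,5):dx=+2,dy=+2->C
  (1,6):dx=+3,dy=+3->C; (1,7):dx=-1,dy=+10->D; (2,3):dx=-3,dy=+8->D; (2,4):dx=-5,dy=+10->D
  (2,5):dx=-7,dy=+5->D; (2,6):dx=-6,dy=+6->D; (2,7):dx=-10,dy=+13->D; (3,4):dx=-2,dy=+2->D
  (3,5):dx=-4,dy=-3->C; (3,6):dx=-3,dy=-2->C; (3,7):dx=-7,dy=+5->D; (4,5):dx=-2,dy=-5->C
  (4,6):dx=-1,dy=-4->C; (4,7):dx=-5,dy=+3->D; (5,6):dx=+1,dy=+1->C; (5,7):dx=-3,dy=+8->D
  (6,7):dx=-4,dy=+7->D
Step 2: C = 9, D = 12, total pairs = 21.
Step 3: tau = (C - D)/(n(n-1)/2) = (9 - 12)/21 = -0.142857.
Step 4: Exact two-sided p-value (enumerate n! = 5040 permutations of y under H0): p = 0.772619.
Step 5: alpha = 0.05. fail to reject H0.

tau_b = -0.1429 (C=9, D=12), p = 0.772619, fail to reject H0.


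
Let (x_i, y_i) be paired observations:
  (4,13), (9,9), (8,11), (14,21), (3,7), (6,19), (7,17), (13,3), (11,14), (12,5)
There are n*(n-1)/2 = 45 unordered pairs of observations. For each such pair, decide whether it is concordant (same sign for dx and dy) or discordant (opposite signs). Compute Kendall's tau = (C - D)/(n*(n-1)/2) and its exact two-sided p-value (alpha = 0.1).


Step 1: Enumerate the 45 unordered pairs (i,j) with i<j and classify each by sign(x_j-x_i) * sign(y_j-y_i).
  (1,2):dx=+5,dy=-4->D; (1,3):dx=+4,dy=-2->D; (1,4):dx=+10,dy=+8->C; (1,5):dx=-1,dy=-6->C
  (1,6):dx=+2,dy=+6->C; (1,7):dx=+3,dy=+4->C; (1,8):dx=+9,dy=-10->D; (1,9):dx=+7,dy=+1->C
  (1,10):dx=+8,dy=-8->D; (2,3):dx=-1,dy=+2->D; (2,4):dx=+5,dy=+12->C; (2,5):dx=-6,dy=-2->C
  (2,6):dx=-3,dy=+10->D; (2,7):dx=-2,dy=+8->D; (2,8):dx=+4,dy=-6->D; (2,9):dx=+2,dy=+5->C
  (2,10):dx=+3,dy=-4->D; (3,4):dx=+6,dy=+10->C; (3,5):dx=-5,dy=-4->C; (3,6):dx=-2,dy=+8->D
  (3,7):dx=-1,dy=+6->D; (3,8):dx=+5,dy=-8->D; (3,9):dx=+3,dy=+3->C; (3,10):dx=+4,dy=-6->D
  (4,5):dx=-11,dy=-14->C; (4,6):dx=-8,dy=-2->C; (4,7):dx=-7,dy=-4->C; (4,8):dx=-1,dy=-18->C
  (4,9):dx=-3,dy=-7->C; (4,10):dx=-2,dy=-16->C; (5,6):dx=+3,dy=+12->C; (5,7):dx=+4,dy=+10->C
  (5,8):dx=+10,dy=-4->D; (5,9):dx=+8,dy=+7->C; (5,10):dx=+9,dy=-2->D; (6,7):dx=+1,dy=-2->D
  (6,8):dx=+7,dy=-16->D; (6,9):dx=+5,dy=-5->D; (6,10):dx=+6,dy=-14->D; (7,8):dx=+6,dy=-14->D
  (7,9):dx=+4,dy=-3->D; (7,10):dx=+5,dy=-12->D; (8,9):dx=-2,dy=+11->D; (8,10):dx=-1,dy=+2->D
  (9,10):dx=+1,dy=-9->D
Step 2: C = 20, D = 25, total pairs = 45.
Step 3: tau = (C - D)/(n(n-1)/2) = (20 - 25)/45 = -0.111111.
Step 4: Exact two-sided p-value (enumerate n! = 3628800 permutations of y under H0): p = 0.727490.
Step 5: alpha = 0.1. fail to reject H0.

tau_b = -0.1111 (C=20, D=25), p = 0.727490, fail to reject H0.


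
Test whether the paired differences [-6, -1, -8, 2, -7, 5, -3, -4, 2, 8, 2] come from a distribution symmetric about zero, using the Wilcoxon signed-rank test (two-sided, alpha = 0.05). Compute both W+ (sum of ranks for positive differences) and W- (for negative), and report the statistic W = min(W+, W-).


Step 1: Drop any zero differences (none here) and take |d_i|.
|d| = [6, 1, 8, 2, 7, 5, 3, 4, 2, 8, 2]
Step 2: Midrank |d_i| (ties get averaged ranks).
ranks: |6|->8, |1|->1, |8|->10.5, |2|->3, |7|->9, |5|->7, |3|->5, |4|->6, |2|->3, |8|->10.5, |2|->3
Step 3: Attach original signs; sum ranks with positive sign and with negative sign.
W+ = 3 + 7 + 3 + 10.5 + 3 = 26.5
W- = 8 + 1 + 10.5 + 9 + 5 + 6 = 39.5
(Check: W+ + W- = 66 should equal n(n+1)/2 = 66.)
Step 4: Test statistic W = min(W+, W-) = 26.5.
Step 5: Ties in |d|, so use the tie-corrected normal approximation.
        E[W] = n(n+1)/4 = 11*12/4 = 33.
        Tie groups: |d|=2 (t=3), |d|=8 (t=2); sum(t^3 - t) = 30.
        Var[W] = n(n+1)(2n+1)/24 - sum(t^3-t)/48 = 3036/24 - 30/48 = 125.875.
        z = (W - E[W]) / sqrt(Var[W]) = (26.5 - 33) / 11.2194 = -0.5794.
        Two-sided p = 2*Phi(z) = 0.562351.
Step 6: alpha = 0.05. fail to reject H0.

W+ = 26.5, W- = 39.5, W = min = 26.5, p = 0.562351, fail to reject H0.


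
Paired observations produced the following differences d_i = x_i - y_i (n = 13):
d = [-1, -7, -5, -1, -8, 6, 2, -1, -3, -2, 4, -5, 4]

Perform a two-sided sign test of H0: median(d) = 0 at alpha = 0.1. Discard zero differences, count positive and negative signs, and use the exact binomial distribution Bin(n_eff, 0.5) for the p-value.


Step 1: Discard zero differences. Original n = 13; n_eff = number of nonzero differences = 13.
Nonzero differences (with sign): -1, -7, -5, -1, -8, +6, +2, -1, -3, -2, +4, -5, +4
Step 2: Count signs: positive = 4, negative = 9.
Step 3: Under H0: P(positive) = 0.5, so the number of positives S ~ Bin(13, 0.5).
Step 4: Two-sided exact p-value = sum of Bin(13,0.5) probabilities at or below the observed probability = 0.266846.
Step 5: alpha = 0.1. fail to reject H0.

n_eff = 13, pos = 4, neg = 9, p = 0.266846, fail to reject H0.


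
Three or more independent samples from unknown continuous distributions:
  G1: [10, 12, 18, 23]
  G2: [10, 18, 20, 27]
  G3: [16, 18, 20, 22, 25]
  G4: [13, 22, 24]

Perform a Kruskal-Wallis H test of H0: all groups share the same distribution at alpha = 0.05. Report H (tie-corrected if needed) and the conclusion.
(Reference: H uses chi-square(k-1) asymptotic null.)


Step 1: Combine all N = 16 observations and assign midranks.
sorted (value, group, rank): (10,G1,1.5), (10,G2,1.5), (12,G1,3), (13,G4,4), (16,G3,5), (18,G1,7), (18,G2,7), (18,G3,7), (20,G2,9.5), (20,G3,9.5), (22,G3,11.5), (22,G4,11.5), (23,G1,13), (24,G4,14), (25,G3,15), (27,G2,16)
Step 2: Sum ranks within each group.
R_1 = 24.5 (n_1 = 4)
R_2 = 34 (n_2 = 4)
R_3 = 48 (n_3 = 5)
R_4 = 29.5 (n_4 = 3)
Step 3: H = 12/(N(N+1)) * sum(R_i^2/n_i) - 3(N+1)
     = 12/(16*17) * (24.5^2/4 + 34^2/4 + 48^2/5 + 29.5^2/3) - 3*17
     = 0.044118 * 1189.95 - 51
     = 1.497610.
Step 4: Ties present; correction factor C = 1 - 42/(16^3 - 16) = 0.989706. Corrected H = 1.497610 / 0.989706 = 1.513187.
Step 5: Under H0, H ~ chi^2(3); p-value = 0.679230.
Step 6: alpha = 0.05. fail to reject H0.

H = 1.5132, df = 3, p = 0.679230, fail to reject H0.


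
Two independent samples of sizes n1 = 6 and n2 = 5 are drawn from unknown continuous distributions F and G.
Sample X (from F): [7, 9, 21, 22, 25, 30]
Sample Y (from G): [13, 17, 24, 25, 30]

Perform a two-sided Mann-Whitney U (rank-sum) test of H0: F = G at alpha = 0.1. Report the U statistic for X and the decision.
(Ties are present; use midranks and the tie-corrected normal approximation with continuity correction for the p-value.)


Step 1: Combine and sort all 11 observations; assign midranks.
sorted (value, group): (7,X), (9,X), (13,Y), (17,Y), (21,X), (22,X), (24,Y), (25,X), (25,Y), (30,X), (30,Y)
ranks: 7->1, 9->2, 13->3, 17->4, 21->5, 22->6, 24->7, 25->8.5, 25->8.5, 30->10.5, 30->10.5
Step 2: Rank sum for X: R1 = 1 + 2 + 5 + 6 + 8.5 + 10.5 = 33.
Step 3: U_X = R1 - n1(n1+1)/2 = 33 - 6*7/2 = 33 - 21 = 12.
       U_Y = n1*n2 - U_X = 30 - 12 = 18.
Step 4: Ties are present, so use the tie-corrected normal approximation (with continuity correction) for the p-value.
Step 5: p-value = 0.646576; compare to alpha = 0.1. fail to reject H0.

U_X = 12, p = 0.646576, fail to reject H0 at alpha = 0.1.


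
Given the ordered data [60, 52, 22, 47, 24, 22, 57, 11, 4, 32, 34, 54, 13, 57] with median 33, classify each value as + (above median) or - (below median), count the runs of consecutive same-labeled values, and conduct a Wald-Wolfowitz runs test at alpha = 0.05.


Step 1: Compute median = 33; label A = above, B = below.
Labels in order: AABABBABBBAABA  (n_A = 7, n_B = 7)
Step 2: Count runs R = 9.
Step 3: Under H0 (random ordering), E[R] = 2*n_A*n_B/(n_A+n_B) + 1 = 2*7*7/14 + 1 = 8.0000.
        Var[R] = 2*n_A*n_B*(2*n_A*n_B - n_A - n_B) / ((n_A+n_B)^2 * (n_A+n_B-1)) = 8232/2548 = 3.2308.
        SD[R] = 1.7974.
Step 4: Continuity-corrected z = (R - 0.5 - E[R]) / SD[R] = (9 - 0.5 - 8.0000) / 1.7974 = 0.2782.
Step 5: Two-sided p-value via normal approximation = 2*(1 - Phi(|z|)) = 0.780879.
Step 6: alpha = 0.05. fail to reject H0.

R = 9, z = 0.2782, p = 0.780879, fail to reject H0.


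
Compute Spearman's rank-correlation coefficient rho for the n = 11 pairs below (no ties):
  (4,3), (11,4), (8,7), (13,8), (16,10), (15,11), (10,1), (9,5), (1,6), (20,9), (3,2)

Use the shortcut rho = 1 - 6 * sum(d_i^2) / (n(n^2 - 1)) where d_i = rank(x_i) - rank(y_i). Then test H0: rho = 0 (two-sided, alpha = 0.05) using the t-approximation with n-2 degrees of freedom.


Step 1: Rank x and y separately (midranks; no ties here).
rank(x): 4->3, 11->7, 8->4, 13->8, 16->10, 15->9, 10->6, 9->5, 1->1, 20->11, 3->2
rank(y): 3->3, 4->4, 7->7, 8->8, 10->10, 11->11, 1->1, 5->5, 6->6, 9->9, 2->2
Step 2: d_i = R_x(i) - R_y(i); compute d_i^2.
  (3-3)^2=0, (7-4)^2=9, (4-7)^2=9, (8-8)^2=0, (10-10)^2=0, (9-11)^2=4, (6-1)^2=25, (5-5)^2=0, (1-6)^2=25, (11-9)^2=4, (2-2)^2=0
sum(d^2) = 76.
Step 3: rho = 1 - 6*76 / (11*(11^2 - 1)) = 1 - 456/1320 = 0.654545.
Step 4: Under H0, t = rho * sqrt((n-2)/(1-rho^2)) = 2.5973 ~ t(9).
Step 5: Two-sided p-value from the t-distribution with 9 df = 0.028865.
Step 6: alpha = 0.05. reject H0.

rho = 0.6545, p = 0.028865, reject H0 at alpha = 0.05.


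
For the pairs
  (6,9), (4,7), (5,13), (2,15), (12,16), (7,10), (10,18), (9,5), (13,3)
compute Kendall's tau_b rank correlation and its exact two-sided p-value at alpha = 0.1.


Step 1: Enumerate the 36 unordered pairs (i,j) with i<j and classify each by sign(x_j-x_i) * sign(y_j-y_i).
  (1,2):dx=-2,dy=-2->C; (1,3):dx=-1,dy=+4->D; (1,4):dx=-4,dy=+6->D; (1,5):dx=+6,dy=+7->C
  (1,6):dx=+1,dy=+1->C; (1,7):dx=+4,dy=+9->C; (1,8):dx=+3,dy=-4->D; (1,9):dx=+7,dy=-6->D
  (2,3):dx=+1,dy=+6->C; (2,4):dx=-2,dy=+8->D; (2,5):dx=+8,dy=+9->C; (2,6):dx=+3,dy=+3->C
  (2,7):dx=+6,dy=+11->C; (2,8):dx=+5,dy=-2->D; (2,9):dx=+9,dy=-4->D; (3,4):dx=-3,dy=+2->D
  (3,5):dx=+7,dy=+3->C; (3,6):dx=+2,dy=-3->D; (3,7):dx=+5,dy=+5->C; (3,8):dx=+4,dy=-8->D
  (3,9):dx=+8,dy=-10->D; (4,5):dx=+10,dy=+1->C; (4,6):dx=+5,dy=-5->D; (4,7):dx=+8,dy=+3->C
  (4,8):dx=+7,dy=-10->D; (4,9):dx=+11,dy=-12->D; (5,6):dx=-5,dy=-6->C; (5,7):dx=-2,dy=+2->D
  (5,8):dx=-3,dy=-11->C; (5,9):dx=+1,dy=-13->D; (6,7):dx=+3,dy=+8->C; (6,8):dx=+2,dy=-5->D
  (6,9):dx=+6,dy=-7->D; (7,8):dx=-1,dy=-13->C; (7,9):dx=+3,dy=-15->D; (8,9):dx=+4,dy=-2->D
Step 2: C = 16, D = 20, total pairs = 36.
Step 3: tau = (C - D)/(n(n-1)/2) = (16 - 20)/36 = -0.111111.
Step 4: Exact two-sided p-value (enumerate n! = 362880 permutations of y under H0): p = 0.761414.
Step 5: alpha = 0.1. fail to reject H0.

tau_b = -0.1111 (C=16, D=20), p = 0.761414, fail to reject H0.


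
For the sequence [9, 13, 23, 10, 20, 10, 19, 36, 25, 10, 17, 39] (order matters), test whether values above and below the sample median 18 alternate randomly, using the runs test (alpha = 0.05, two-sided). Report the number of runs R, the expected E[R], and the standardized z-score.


Step 1: Compute median = 18; label A = above, B = below.
Labels in order: BBABABAAABBA  (n_A = 6, n_B = 6)
Step 2: Count runs R = 8.
Step 3: Under H0 (random ordering), E[R] = 2*n_A*n_B/(n_A+n_B) + 1 = 2*6*6/12 + 1 = 7.0000.
        Var[R] = 2*n_A*n_B*(2*n_A*n_B - n_A - n_B) / ((n_A+n_B)^2 * (n_A+n_B-1)) = 4320/1584 = 2.7273.
        SD[R] = 1.6514.
Step 4: Continuity-corrected z = (R - 0.5 - E[R]) / SD[R] = (8 - 0.5 - 7.0000) / 1.6514 = 0.3028.
Step 5: Two-sided p-value via normal approximation = 2*(1 - Phi(|z|)) = 0.762069.
Step 6: alpha = 0.05. fail to reject H0.

R = 8, z = 0.3028, p = 0.762069, fail to reject H0.


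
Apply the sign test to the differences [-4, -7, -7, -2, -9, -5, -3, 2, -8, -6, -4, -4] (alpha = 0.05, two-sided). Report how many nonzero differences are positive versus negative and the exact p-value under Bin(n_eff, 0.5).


Step 1: Discard zero differences. Original n = 12; n_eff = number of nonzero differences = 12.
Nonzero differences (with sign): -4, -7, -7, -2, -9, -5, -3, +2, -8, -6, -4, -4
Step 2: Count signs: positive = 1, negative = 11.
Step 3: Under H0: P(positive) = 0.5, so the number of positives S ~ Bin(12, 0.5).
Step 4: Two-sided exact p-value = sum of Bin(12,0.5) probabilities at or below the observed probability = 0.006348.
Step 5: alpha = 0.05. reject H0.

n_eff = 12, pos = 1, neg = 11, p = 0.006348, reject H0.


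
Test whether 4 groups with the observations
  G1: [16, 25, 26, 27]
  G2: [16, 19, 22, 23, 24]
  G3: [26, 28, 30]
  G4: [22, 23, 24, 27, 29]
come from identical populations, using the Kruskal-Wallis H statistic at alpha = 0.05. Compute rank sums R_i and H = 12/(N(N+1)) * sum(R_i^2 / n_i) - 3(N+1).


Step 1: Combine all N = 17 observations and assign midranks.
sorted (value, group, rank): (16,G1,1.5), (16,G2,1.5), (19,G2,3), (22,G2,4.5), (22,G4,4.5), (23,G2,6.5), (23,G4,6.5), (24,G2,8.5), (24,G4,8.5), (25,G1,10), (26,G1,11.5), (26,G3,11.5), (27,G1,13.5), (27,G4,13.5), (28,G3,15), (29,G4,16), (30,G3,17)
Step 2: Sum ranks within each group.
R_1 = 36.5 (n_1 = 4)
R_2 = 24 (n_2 = 5)
R_3 = 43.5 (n_3 = 3)
R_4 = 49 (n_4 = 5)
Step 3: H = 12/(N(N+1)) * sum(R_i^2/n_i) - 3(N+1)
     = 12/(17*18) * (36.5^2/4 + 24^2/5 + 43.5^2/3 + 49^2/5) - 3*18
     = 0.039216 * 1559.21 - 54
     = 7.145588.
Step 4: Ties present; correction factor C = 1 - 36/(17^3 - 17) = 0.992647. Corrected H = 7.145588 / 0.992647 = 7.198519.
Step 5: Under H0, H ~ chi^2(3); p-value = 0.065832.
Step 6: alpha = 0.05. fail to reject H0.

H = 7.1985, df = 3, p = 0.065832, fail to reject H0.


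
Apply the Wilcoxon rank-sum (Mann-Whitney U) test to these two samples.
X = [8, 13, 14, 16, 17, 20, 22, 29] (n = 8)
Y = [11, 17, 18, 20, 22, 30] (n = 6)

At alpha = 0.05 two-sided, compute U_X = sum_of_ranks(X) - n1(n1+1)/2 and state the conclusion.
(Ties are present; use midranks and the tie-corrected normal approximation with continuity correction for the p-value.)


Step 1: Combine and sort all 14 observations; assign midranks.
sorted (value, group): (8,X), (11,Y), (13,X), (14,X), (16,X), (17,X), (17,Y), (18,Y), (20,X), (20,Y), (22,X), (22,Y), (29,X), (30,Y)
ranks: 8->1, 11->2, 13->3, 14->4, 16->5, 17->6.5, 17->6.5, 18->8, 20->9.5, 20->9.5, 22->11.5, 22->11.5, 29->13, 30->14
Step 2: Rank sum for X: R1 = 1 + 3 + 4 + 5 + 6.5 + 9.5 + 11.5 + 13 = 53.5.
Step 3: U_X = R1 - n1(n1+1)/2 = 53.5 - 8*9/2 = 53.5 - 36 = 17.5.
       U_Y = n1*n2 - U_X = 48 - 17.5 = 30.5.
Step 4: Ties are present, so use the tie-corrected normal approximation (with continuity correction) for the p-value.
Step 5: p-value = 0.437063; compare to alpha = 0.05. fail to reject H0.

U_X = 17.5, p = 0.437063, fail to reject H0 at alpha = 0.05.


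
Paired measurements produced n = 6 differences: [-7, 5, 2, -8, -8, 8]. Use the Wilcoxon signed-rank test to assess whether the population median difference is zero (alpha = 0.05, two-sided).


Step 1: Drop any zero differences (none here) and take |d_i|.
|d| = [7, 5, 2, 8, 8, 8]
Step 2: Midrank |d_i| (ties get averaged ranks).
ranks: |7|->3, |5|->2, |2|->1, |8|->5, |8|->5, |8|->5
Step 3: Attach original signs; sum ranks with positive sign and with negative sign.
W+ = 2 + 1 + 5 = 8
W- = 3 + 5 + 5 = 13
(Check: W+ + W- = 21 should equal n(n+1)/2 = 21.)
Step 4: Test statistic W = min(W+, W-) = 8.
Step 5: Ties in |d|, so use the tie-corrected normal approximation.
        E[W] = n(n+1)/4 = 6*7/4 = 10.5.
        Tie groups: |d|=8 (t=3); sum(t^3 - t) = 24.
        Var[W] = n(n+1)(2n+1)/24 - sum(t^3-t)/48 = 546/24 - 24/48 = 22.25.
        z = (W - E[W]) / sqrt(Var[W]) = (8 - 10.5) / 4.7170 = -0.5300.
        Two-sided p = 2*Phi(z) = 0.596113.
Step 6: alpha = 0.05. fail to reject H0.

W+ = 8, W- = 13, W = min = 8, p = 0.596113, fail to reject H0.
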